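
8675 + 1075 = 9750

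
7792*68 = 529856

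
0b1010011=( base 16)53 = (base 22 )3h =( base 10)83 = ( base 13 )65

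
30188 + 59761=89949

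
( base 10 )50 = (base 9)55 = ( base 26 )1O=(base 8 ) 62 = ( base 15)35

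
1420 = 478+942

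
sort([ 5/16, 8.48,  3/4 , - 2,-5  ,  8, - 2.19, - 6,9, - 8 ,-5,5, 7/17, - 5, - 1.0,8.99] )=[ - 8, - 6, - 5, - 5,-5, - 2.19, - 2, - 1.0 , 5/16,  7/17, 3/4 , 5,8,8.48,8.99,9 ]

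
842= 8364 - 7522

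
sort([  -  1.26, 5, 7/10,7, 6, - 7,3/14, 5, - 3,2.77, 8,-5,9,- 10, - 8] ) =[ - 10, -8, - 7, - 5,-3, - 1.26, 3/14  ,  7/10,2.77,5,5,6,7, 8, 9]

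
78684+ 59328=138012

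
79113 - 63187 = 15926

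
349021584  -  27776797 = 321244787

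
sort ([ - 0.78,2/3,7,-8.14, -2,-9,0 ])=[- 9 , - 8.14, - 2, - 0.78,0,2/3,7] 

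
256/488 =32/61 = 0.52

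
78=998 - 920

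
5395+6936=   12331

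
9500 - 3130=6370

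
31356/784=7839/196 = 39.99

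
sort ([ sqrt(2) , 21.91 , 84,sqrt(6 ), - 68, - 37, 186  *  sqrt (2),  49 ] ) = [ -68, - 37, sqrt( 2 ), sqrt(6), 21.91, 49 , 84, 186 * sqrt( 2)]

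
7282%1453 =17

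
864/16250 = 432/8125  =  0.05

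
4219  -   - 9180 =13399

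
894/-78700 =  - 1 + 38903/39350 = -0.01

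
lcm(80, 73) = 5840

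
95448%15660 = 1488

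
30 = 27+3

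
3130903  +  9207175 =12338078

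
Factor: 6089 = 6089^1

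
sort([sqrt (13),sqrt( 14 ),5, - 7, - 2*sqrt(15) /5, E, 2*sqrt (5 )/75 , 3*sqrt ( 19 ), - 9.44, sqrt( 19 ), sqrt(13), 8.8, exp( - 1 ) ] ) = [  -  9.44 ,  -  7 , - 2*sqrt ( 15 ) /5,2*sqrt( 5)/75, exp( - 1 ),E , sqrt(13 ) , sqrt(13 ),  sqrt(14),sqrt(19 ), 5,8.8, 3*sqrt(19 ) ]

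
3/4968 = 1/1656 = 0.00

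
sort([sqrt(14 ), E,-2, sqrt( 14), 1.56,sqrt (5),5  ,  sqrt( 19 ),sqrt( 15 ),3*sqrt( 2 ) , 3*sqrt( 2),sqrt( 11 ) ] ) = [-2,1.56,sqrt( 5),E,sqrt( 11) , sqrt(14 ),sqrt( 14),sqrt( 15 ),3*sqrt(2),3 * sqrt( 2 ),sqrt( 19 ),5]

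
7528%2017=1477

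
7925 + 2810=10735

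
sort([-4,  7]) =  [ - 4, 7]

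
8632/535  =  8632/535 = 16.13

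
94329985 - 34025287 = 60304698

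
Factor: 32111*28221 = 906204531 = 3^1*23^1*163^1*197^1*409^1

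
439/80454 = 439/80454 = 0.01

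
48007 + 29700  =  77707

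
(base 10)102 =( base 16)66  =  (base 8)146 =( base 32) 36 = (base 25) 42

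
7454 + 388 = 7842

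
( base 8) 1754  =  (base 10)1004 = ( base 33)ue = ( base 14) 51a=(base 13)5C3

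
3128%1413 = 302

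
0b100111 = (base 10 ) 39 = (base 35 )14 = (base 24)1F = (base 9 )43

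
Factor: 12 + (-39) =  - 27= - 3^3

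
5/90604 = 5/90604 = 0.00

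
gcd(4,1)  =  1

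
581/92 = 581/92 = 6.32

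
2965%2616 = 349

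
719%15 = 14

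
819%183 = 87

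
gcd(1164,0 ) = 1164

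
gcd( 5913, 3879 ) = 9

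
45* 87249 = 3926205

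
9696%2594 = 1914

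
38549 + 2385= 40934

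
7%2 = 1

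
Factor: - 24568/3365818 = -2^2 *37^1* 53^(-1)*83^1 *113^( -1)*281^(  -  1)=- 12284/1682909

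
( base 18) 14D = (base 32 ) cp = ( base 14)213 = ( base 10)409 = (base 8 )631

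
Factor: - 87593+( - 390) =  - 87983 =- 7^1*12569^1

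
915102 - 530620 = 384482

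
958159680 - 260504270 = 697655410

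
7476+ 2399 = 9875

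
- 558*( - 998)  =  556884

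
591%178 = 57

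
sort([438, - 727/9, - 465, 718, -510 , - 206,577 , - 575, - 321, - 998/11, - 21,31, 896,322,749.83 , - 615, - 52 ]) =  [  -  615 , - 575, - 510, - 465,  -  321, - 206,  -  998/11, - 727/9,  -  52, - 21, 31,322 , 438, 577 , 718, 749.83 , 896]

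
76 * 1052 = 79952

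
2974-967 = 2007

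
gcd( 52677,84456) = 27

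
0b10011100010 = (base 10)1250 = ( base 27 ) 1J8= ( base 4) 103202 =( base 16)4E2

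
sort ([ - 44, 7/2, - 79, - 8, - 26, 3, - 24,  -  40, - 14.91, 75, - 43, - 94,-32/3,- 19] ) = [  -  94, - 79, - 44, - 43, - 40, -26, - 24 , - 19,-14.91,-32/3, - 8,3, 7/2,75] 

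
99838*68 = 6788984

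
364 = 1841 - 1477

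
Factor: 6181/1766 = 7/2 = 2^( - 1)*7^1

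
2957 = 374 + 2583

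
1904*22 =41888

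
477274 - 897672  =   - 420398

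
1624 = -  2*(-812)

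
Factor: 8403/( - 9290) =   -  2^( - 1)*3^1*5^( - 1 )*929^( - 1)*2801^1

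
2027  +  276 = 2303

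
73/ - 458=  - 1 + 385/458  =  - 0.16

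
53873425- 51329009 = 2544416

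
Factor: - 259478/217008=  - 947/792 = -2^( - 3 )*3^( - 2 )*11^( - 1) * 947^1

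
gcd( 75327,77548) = 1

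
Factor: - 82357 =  - 11^1*7487^1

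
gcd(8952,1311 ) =3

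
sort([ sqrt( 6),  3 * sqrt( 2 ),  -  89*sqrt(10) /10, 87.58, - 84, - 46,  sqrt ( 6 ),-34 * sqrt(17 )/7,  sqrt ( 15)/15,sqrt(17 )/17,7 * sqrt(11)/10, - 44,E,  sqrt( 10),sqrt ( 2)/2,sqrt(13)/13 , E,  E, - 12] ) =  [  -  84, - 46, - 44, -89*sqrt( 10 )/10, -34* sqrt( 17)/7, -12,  sqrt( 17)/17,  sqrt( 15)/15,sqrt(13 )/13, sqrt (2 ) /2,7* sqrt(11 ) /10, sqrt(6), sqrt ( 6 ),E,E,E,  sqrt( 10),  3*sqrt(2 ), 87.58] 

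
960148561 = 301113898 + 659034663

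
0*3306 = 0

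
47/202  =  47/202 = 0.23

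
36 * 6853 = 246708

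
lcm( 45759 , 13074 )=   91518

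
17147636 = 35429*484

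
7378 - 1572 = 5806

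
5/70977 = 5/70977= 0.00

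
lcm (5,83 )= 415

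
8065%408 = 313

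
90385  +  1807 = 92192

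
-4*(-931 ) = 3724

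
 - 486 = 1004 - 1490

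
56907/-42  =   -18969/14 = - 1354.93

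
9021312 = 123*73344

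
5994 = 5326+668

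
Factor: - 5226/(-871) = 2^1*3^1 = 6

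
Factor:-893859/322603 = -3^1 * 37^(-1) * 8719^( - 1 )*297953^1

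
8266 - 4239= 4027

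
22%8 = 6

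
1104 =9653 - 8549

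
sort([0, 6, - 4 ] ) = [ - 4, 0, 6]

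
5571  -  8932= -3361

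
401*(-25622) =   -  10274422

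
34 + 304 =338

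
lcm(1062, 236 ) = 2124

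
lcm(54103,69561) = 486927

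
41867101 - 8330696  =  33536405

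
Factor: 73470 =2^1*3^1*5^1 * 31^1*79^1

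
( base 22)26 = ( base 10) 50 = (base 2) 110010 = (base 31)1J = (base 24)22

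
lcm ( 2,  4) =4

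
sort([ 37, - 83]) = [ - 83,37 ] 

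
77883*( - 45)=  - 3504735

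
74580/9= 24860/3 = 8286.67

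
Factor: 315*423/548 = 2^( - 2 )*3^4*5^1*7^1*47^1*137^( - 1)= 133245/548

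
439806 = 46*9561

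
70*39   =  2730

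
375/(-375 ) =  - 1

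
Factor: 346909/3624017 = 23^1*97^ ( - 1)*15083^1 * 37361^( - 1) 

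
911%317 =277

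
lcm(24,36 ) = 72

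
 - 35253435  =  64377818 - 99631253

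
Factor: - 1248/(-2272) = 39/71 =3^1 * 13^1*71^( - 1)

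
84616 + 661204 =745820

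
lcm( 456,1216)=3648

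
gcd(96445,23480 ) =5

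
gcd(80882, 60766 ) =2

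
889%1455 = 889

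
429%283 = 146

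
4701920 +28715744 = 33417664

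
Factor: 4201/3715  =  5^( - 1 )*743^( - 1)*4201^1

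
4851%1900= 1051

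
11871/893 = 13 + 262/893 = 13.29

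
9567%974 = 801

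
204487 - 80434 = 124053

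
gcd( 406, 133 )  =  7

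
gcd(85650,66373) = 1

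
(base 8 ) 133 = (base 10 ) 91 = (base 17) 56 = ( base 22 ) 43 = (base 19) 4F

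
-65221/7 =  - 9318 +5/7 = - 9317.29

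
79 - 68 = 11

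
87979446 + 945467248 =1033446694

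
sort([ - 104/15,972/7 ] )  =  [ - 104/15, 972/7] 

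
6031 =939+5092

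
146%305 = 146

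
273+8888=9161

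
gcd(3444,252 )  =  84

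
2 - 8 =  - 6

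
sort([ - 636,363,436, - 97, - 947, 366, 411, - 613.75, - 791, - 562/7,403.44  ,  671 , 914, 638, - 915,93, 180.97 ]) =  [ - 947,  -  915, - 791, - 636, - 613.75, - 97, - 562/7,93,180.97,  363,366,403.44,411, 436,638,671, 914] 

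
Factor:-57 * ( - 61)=3^1 * 19^1*61^1 = 3477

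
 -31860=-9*3540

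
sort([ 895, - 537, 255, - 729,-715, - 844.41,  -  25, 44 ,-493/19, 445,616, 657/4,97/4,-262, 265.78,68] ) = [ - 844.41 , - 729, - 715 , - 537, - 262,- 493/19,-25, 97/4,44 , 68, 657/4,255,265.78,445,616, 895 ]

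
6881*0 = 0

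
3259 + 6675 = 9934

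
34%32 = 2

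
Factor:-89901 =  - 3^2*7^1 * 1427^1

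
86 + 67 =153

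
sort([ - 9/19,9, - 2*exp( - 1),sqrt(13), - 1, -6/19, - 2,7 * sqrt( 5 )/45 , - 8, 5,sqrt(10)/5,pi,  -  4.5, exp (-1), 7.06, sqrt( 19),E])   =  [ - 8, - 4.5, - 2, - 1, - 2*exp( - 1), - 9/19, - 6/19  ,  7*sqrt( 5 )/45,exp( - 1 ), sqrt( 10) /5, E,pi,  sqrt( 13 ),sqrt(19),5,7.06, 9]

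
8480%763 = 87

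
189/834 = 63/278 = 0.23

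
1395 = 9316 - 7921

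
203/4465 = 203/4465 = 0.05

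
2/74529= 2/74529 = 0.00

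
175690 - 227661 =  - 51971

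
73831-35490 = 38341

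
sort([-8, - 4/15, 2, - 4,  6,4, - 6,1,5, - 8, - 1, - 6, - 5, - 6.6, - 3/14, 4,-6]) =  [-8, - 8,- 6.6, - 6, - 6, - 6, - 5,-4, - 1, - 4/15, - 3/14,1, 2,4,4, 5,6 ] 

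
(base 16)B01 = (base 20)70H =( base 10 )2817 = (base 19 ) 7f5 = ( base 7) 11133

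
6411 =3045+3366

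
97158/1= 97158  =  97158.00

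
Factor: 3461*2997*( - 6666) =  - 2^1 * 3^5*11^1 * 37^1*101^1*3461^1 = - 69143864922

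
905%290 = 35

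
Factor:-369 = - 3^2*41^1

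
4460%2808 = 1652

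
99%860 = 99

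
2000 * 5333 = 10666000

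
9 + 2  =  11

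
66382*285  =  18918870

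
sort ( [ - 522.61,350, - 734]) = [ -734, - 522.61,350 ] 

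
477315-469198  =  8117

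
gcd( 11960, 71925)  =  5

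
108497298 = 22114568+86382730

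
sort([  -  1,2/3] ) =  [  -  1 , 2/3]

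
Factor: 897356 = 2^2 * 263^1*853^1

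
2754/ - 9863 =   -  2754/9863 = -0.28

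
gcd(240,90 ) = 30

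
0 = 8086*0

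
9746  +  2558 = 12304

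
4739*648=3070872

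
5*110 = 550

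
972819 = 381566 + 591253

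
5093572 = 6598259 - 1504687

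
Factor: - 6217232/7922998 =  - 3108616/3961499 = - 2^3  *  7^1*349^( - 1 )*11351^( - 1 ) * 55511^1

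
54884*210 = 11525640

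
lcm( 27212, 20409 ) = 81636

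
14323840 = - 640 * ( - 22381) 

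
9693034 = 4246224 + 5446810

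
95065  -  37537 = 57528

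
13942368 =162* 86064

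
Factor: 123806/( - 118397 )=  - 2^1 * 103^1 *197^( - 1 ) = - 206/197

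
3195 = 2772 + 423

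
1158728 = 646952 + 511776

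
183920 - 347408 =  - 163488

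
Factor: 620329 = 620329^1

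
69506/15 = 69506/15 = 4633.73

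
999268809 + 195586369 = 1194855178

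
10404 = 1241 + 9163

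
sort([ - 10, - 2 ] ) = [ -10, - 2]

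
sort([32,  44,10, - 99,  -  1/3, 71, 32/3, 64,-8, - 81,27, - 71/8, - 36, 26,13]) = [ - 99,-81,-36, - 71/8, - 8, - 1/3, 10, 32/3, 13, 26,27 , 32, 44,64 , 71]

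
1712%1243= 469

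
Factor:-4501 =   -  7^1*643^1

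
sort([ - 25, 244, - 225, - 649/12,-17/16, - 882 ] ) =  [ - 882 , - 225,-649/12, - 25 , - 17/16, 244 ]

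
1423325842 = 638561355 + 784764487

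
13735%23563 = 13735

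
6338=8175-1837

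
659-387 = 272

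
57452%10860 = 3152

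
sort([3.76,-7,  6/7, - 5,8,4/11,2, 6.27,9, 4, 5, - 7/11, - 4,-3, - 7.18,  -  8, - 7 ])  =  [ - 8, - 7.18, - 7, - 7,- 5, - 4,-3, - 7/11,4/11,6/7,  2 , 3.76, 4,5,6.27,  8, 9 ]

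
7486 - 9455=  - 1969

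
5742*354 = 2032668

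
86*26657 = 2292502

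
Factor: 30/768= 5/128  =  2^ ( - 7)*5^1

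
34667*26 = 901342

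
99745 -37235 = 62510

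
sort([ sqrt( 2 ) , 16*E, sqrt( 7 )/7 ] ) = [ sqrt(7 ) /7, sqrt(2), 16*E ] 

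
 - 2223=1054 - 3277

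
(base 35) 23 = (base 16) 49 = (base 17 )45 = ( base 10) 73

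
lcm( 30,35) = 210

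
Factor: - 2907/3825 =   -  5^(-2)*19^1 = - 19/25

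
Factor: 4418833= 31^1*142543^1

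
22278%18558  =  3720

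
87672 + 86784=174456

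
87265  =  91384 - 4119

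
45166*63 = 2845458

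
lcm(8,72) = 72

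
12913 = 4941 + 7972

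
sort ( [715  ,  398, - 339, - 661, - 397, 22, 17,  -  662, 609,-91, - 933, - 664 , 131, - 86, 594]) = [ - 933, - 664,  -  662, - 661, - 397,-339, - 91, - 86, 17,22, 131, 398,594,609,715] 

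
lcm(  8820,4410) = 8820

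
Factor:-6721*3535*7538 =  -179093344430 = - 2^1*5^1*7^1* 11^1 * 13^1*47^1*101^1*3769^1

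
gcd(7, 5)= 1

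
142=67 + 75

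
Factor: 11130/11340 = 2^(-1)* 3^(  -  3 )* 53^1 = 53/54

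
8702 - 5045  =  3657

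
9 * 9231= 83079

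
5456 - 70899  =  -65443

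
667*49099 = 32749033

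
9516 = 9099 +417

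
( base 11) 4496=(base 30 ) 6h3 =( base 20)efd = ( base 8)13431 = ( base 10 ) 5913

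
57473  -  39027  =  18446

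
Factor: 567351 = 3^3 * 21013^1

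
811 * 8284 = 6718324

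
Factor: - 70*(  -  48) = 2^5 * 3^1*5^1*7^1=3360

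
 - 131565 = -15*8771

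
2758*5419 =14945602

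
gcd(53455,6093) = 1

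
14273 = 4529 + 9744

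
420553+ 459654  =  880207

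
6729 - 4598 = 2131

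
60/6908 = 15/1727 = 0.01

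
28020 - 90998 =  - 62978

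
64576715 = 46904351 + 17672364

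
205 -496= -291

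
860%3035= 860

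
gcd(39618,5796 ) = 18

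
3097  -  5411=-2314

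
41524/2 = 20762 = 20762.00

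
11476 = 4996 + 6480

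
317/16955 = 317/16955 = 0.02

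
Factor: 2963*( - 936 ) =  - 2^3*3^2*13^1*2963^1=   - 2773368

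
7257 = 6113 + 1144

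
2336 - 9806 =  - 7470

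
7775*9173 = 71320075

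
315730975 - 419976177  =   - 104245202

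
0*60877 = 0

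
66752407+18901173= 85653580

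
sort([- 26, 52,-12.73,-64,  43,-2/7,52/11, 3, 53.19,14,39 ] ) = [ -64, - 26,-12.73, - 2/7,3, 52/11, 14, 39,43,52,53.19]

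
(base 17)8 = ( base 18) 8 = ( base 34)8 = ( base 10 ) 8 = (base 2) 1000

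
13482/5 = 13482/5= 2696.40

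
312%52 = 0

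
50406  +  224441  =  274847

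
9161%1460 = 401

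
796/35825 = 796/35825 = 0.02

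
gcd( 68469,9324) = 3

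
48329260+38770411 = 87099671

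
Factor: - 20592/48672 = - 2^(  -  1 )*11^1*13^ ( - 1 ) = - 11/26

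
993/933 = 1+20/311  =  1.06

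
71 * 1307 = 92797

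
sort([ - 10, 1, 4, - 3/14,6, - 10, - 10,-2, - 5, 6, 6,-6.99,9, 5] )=[ - 10, - 10, - 10,- 6.99, - 5, - 2, - 3/14, 1, 4, 5, 6, 6,6,9 ]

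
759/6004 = 759/6004 = 0.13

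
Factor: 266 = 2^1 * 7^1*19^1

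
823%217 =172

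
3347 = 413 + 2934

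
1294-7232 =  - 5938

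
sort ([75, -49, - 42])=[- 49,-42 , 75 ] 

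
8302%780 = 502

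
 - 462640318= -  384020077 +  - 78620241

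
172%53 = 13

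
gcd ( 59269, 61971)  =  7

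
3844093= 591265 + 3252828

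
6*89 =534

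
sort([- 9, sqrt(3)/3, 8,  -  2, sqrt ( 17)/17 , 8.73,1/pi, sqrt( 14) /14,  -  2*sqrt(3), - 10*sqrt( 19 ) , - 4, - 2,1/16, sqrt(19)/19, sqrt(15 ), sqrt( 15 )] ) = [-10*sqrt(19), - 9,- 4, - 2*sqrt( 3 ), - 2, -2, 1/16, sqrt( 19)/19, sqrt(17 ) /17, sqrt( 14 )/14,1/pi,  sqrt( 3)/3,sqrt( 15 ) , sqrt(15 ), 8,8.73]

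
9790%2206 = 966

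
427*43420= 18540340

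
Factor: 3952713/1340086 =2^( -1 )*3^1 *11^( - 1)* 60913^( - 1)*1317571^1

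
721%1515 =721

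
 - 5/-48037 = 5/48037 = 0.00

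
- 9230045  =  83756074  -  92986119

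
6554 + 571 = 7125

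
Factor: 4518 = 2^1*3^2  *  251^1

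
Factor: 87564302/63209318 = 7^1* 109^(-1)*289951^ ( - 1 )*6254593^1 = 43782151/31604659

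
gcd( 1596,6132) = 84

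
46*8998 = 413908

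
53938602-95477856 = - 41539254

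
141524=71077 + 70447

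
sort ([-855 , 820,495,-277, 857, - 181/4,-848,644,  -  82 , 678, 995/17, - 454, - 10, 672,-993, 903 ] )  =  [-993,-855, - 848, - 454,-277, - 82,-181/4, - 10 , 995/17, 495,644,672,678,820, 857,903 ] 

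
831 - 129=702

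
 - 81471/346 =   -  81471/346 = - 235.47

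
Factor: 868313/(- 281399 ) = -439^( - 1 )*641^(-1 )*868313^1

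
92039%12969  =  1256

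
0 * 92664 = 0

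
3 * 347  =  1041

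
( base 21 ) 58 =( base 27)45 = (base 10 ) 113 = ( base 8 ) 161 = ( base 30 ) 3N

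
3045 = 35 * 87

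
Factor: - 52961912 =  - 2^3*1049^1 * 6311^1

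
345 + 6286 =6631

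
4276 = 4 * 1069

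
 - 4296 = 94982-99278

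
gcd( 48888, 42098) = 1358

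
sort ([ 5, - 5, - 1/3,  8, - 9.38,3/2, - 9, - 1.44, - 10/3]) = [ - 9.38, - 9, - 5, - 10/3 , - 1.44, - 1/3,3/2, 5,8 ]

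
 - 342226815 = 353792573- 696019388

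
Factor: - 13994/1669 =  - 2^1 * 1669^ ( - 1)*6997^1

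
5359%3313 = 2046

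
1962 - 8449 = - 6487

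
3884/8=485 + 1/2 = 485.50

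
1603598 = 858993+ 744605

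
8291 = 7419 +872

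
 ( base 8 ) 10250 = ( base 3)12211221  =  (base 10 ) 4264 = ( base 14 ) 17A8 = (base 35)3GT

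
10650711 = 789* 13499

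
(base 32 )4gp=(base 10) 4633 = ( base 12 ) 2821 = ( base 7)16336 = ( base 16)1219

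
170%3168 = 170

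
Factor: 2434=2^1*1217^1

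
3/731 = 3/731 = 0.00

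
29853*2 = 59706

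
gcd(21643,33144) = 1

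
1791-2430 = -639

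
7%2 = 1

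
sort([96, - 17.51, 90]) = [ - 17.51, 90, 96 ] 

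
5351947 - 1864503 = 3487444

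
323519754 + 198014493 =521534247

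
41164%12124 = 4792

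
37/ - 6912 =  -  1 + 6875/6912=- 0.01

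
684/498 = 114/83 = 1.37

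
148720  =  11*13520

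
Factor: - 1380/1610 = -6/7=- 2^1*3^1*7^( -1)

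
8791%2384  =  1639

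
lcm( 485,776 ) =3880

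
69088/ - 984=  - 8636/123 = -70.21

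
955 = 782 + 173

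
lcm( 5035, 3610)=191330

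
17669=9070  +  8599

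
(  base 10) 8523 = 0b10000101001011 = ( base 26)cfl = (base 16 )214B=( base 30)9e3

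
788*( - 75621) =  - 59589348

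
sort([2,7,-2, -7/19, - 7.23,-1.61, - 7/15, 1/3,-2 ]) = [ - 7.23, - 2, - 2,-1.61 , - 7/15, - 7/19,1/3,2, 7 ]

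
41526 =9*4614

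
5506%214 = 156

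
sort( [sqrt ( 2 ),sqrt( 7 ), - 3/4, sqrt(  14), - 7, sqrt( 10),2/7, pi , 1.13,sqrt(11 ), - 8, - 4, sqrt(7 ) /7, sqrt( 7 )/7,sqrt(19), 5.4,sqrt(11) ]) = [ - 8, - 7, - 4, - 3/4, 2/7,sqrt(7 ) /7, sqrt( 7) /7, 1.13, sqrt( 2 ), sqrt(7 ), pi,  sqrt(10),  sqrt ( 11),  sqrt( 11), sqrt(14),  sqrt(19), 5.4]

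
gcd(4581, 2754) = 9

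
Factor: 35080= 2^3 * 5^1*877^1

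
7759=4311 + 3448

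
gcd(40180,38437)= 7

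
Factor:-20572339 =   -  29^1 *311^1*2281^1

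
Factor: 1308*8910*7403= 86276634840  =  2^3*3^5*5^1*11^2*109^1 * 673^1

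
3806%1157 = 335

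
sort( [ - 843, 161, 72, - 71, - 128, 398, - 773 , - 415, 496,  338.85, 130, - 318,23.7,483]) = [ - 843, - 773,-415, - 318, - 128, - 71,23.7, 72, 130, 161 , 338.85,  398 , 483 , 496]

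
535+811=1346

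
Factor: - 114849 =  - 3^2 * 7^1 * 1823^1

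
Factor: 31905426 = 2^1 *3^1*7^1*759653^1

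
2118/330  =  6 + 23/55 = 6.42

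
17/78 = 17/78 = 0.22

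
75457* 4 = 301828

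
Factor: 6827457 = 3^1 * 7^1*13^1 * 89^1 * 281^1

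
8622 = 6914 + 1708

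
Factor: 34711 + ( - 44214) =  -13^1*17^1  *43^1 = - 9503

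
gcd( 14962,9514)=2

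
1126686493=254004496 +872681997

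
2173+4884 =7057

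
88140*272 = 23974080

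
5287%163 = 71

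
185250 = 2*92625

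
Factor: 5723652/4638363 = 2^2*11^1*131^1*331^1*1546121^ ( - 1) = 1907884/1546121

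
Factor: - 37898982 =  - 2^1 * 3^3 * 11^1*63803^1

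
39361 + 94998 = 134359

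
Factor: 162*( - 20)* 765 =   -  2478600= - 2^3*3^6*5^2*17^1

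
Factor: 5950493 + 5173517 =11124010=2^1*5^1*67^1 * 16603^1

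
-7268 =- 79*92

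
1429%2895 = 1429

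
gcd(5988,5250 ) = 6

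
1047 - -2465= 3512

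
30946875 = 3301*9375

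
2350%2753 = 2350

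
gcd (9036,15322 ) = 2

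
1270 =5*254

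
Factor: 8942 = 2^1*17^1*263^1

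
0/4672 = 0 = 0.00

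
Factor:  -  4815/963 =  -5 = -5^1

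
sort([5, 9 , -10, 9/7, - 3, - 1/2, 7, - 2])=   [ - 10, - 3, - 2, - 1/2,9/7 , 5,7,9]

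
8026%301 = 200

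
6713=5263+1450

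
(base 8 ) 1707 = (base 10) 967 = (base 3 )1022211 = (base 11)7AA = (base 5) 12332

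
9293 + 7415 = 16708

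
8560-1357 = 7203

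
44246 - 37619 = 6627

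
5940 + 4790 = 10730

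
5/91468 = 5/91468 = 0.00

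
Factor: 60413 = 60413^1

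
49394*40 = 1975760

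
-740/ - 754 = 370/377 = 0.98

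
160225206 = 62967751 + 97257455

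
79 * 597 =47163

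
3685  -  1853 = 1832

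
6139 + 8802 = 14941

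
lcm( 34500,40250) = 241500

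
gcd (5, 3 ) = 1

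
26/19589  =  26/19589 = 0.00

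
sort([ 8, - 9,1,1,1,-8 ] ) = [ - 9,-8,  1,1,1, 8] 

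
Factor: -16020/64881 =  - 20/81 =-  2^2 * 3^( - 4)*5^1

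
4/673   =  4/673 = 0.01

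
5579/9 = 619 + 8/9 = 619.89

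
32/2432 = 1/76 = 0.01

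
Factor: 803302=2^1*401651^1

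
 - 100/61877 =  - 100/61877 = - 0.00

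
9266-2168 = 7098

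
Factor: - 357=-3^1*7^1 * 17^1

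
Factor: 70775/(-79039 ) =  - 5^2*  19^1 * 149^1 * 79039^( -1 ) 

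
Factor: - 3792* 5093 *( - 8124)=156896017344=2^6*3^2*11^1*79^1*463^1*677^1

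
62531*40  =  2501240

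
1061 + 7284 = 8345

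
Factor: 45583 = 79^1*577^1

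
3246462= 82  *39591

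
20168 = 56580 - 36412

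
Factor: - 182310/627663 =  - 2^1*5^1 * 59^1  *103^1*209221^ (-1) = -  60770/209221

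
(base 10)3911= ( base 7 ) 14255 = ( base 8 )7507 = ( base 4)331013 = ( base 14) 15D5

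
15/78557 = 15/78557 = 0.00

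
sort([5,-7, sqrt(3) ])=[ - 7,sqrt( 3), 5] 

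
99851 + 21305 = 121156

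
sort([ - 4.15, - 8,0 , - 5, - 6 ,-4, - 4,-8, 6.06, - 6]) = [  -  8, - 8, - 6, - 6,- 5, - 4.15, - 4, - 4, 0,  6.06 ] 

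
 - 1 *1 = - 1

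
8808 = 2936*3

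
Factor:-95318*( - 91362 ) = 2^2*3^1*15227^1 * 47659^1 = 8708443116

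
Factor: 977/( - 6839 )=-7^( - 1) = - 1/7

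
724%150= 124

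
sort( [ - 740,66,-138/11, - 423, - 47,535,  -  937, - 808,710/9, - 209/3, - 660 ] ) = [-937, - 808,-740, - 660, - 423, - 209/3, - 47 ,  -  138/11, 66, 710/9, 535]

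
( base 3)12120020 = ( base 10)4056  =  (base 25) 6C6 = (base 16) FD8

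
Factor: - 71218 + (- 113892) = -2^1*5^1 *107^1 * 173^1 = -185110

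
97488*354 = 34510752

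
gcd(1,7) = 1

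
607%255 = 97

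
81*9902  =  802062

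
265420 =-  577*( - 460)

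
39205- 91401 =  - 52196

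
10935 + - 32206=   -  21271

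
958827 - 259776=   699051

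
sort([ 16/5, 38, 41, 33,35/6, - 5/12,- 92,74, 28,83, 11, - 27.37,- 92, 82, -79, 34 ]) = [-92,  -  92,-79,  -  27.37, - 5/12,16/5, 35/6,11,28,33, 34,38, 41,74, 82,83]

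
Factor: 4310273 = 11^1*83^1*4721^1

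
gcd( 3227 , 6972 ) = 7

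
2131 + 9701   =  11832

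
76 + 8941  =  9017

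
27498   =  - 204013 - -231511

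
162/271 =162/271 = 0.60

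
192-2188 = - 1996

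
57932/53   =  57932/53 = 1093.06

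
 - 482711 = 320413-803124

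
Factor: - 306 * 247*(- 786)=59407452= 2^2*3^3*13^1 * 17^1*19^1 * 131^1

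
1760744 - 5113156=  -  3352412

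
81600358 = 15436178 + 66164180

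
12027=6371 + 5656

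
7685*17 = 130645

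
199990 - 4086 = 195904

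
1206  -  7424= - 6218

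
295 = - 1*( - 295) 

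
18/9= 2 = 2.00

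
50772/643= 50772/643=78.96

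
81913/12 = 81913/12 = 6826.08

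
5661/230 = 5661/230 = 24.61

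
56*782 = 43792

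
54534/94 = 27267/47 = 580.15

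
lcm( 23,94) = 2162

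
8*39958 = 319664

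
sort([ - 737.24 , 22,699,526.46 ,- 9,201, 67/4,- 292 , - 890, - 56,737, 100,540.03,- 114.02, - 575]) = [ -890, - 737.24, - 575,- 292, - 114.02, - 56, -9,67/4,22, 100, 201,526.46,540.03 , 699,737] 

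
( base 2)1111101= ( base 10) 125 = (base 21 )5k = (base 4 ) 1331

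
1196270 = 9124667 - 7928397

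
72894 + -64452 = 8442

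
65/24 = 65/24 = 2.71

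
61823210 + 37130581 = 98953791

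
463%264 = 199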